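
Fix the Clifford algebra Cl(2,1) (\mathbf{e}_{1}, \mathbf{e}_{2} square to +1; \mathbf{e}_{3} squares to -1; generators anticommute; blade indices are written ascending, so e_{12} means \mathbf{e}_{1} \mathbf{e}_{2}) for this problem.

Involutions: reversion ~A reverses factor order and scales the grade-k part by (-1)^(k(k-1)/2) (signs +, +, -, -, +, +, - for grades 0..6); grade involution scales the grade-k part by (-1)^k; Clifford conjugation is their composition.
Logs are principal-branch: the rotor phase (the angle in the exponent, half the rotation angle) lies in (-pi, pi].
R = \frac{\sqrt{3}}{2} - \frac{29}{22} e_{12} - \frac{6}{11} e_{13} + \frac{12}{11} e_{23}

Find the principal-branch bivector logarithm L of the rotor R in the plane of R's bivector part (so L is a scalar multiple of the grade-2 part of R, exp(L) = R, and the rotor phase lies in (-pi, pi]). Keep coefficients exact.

The scalar part of R is \frac{\sqrt{3}}{2}, which pins the rotor phase on the principal branch; dividing the bivector part by the sine of that phase recovers the unit plane, and L is the phase times that plane.
Concretely: cos(phase) = \frac{\sqrt{3}}{2} gives phase = ±\frac{\pi}{6}, and since phase/sin(phase) is even the sign is immaterial: L = (phase/sin(phase)) * <R>_2 = (\frac{\pi}{3}) * <R>_2.
Answer: - \frac{29 \pi}{66} e_{12} - \frac{2 \pi}{11} e_{13} + \frac{4 \pi}{11} e_{23}


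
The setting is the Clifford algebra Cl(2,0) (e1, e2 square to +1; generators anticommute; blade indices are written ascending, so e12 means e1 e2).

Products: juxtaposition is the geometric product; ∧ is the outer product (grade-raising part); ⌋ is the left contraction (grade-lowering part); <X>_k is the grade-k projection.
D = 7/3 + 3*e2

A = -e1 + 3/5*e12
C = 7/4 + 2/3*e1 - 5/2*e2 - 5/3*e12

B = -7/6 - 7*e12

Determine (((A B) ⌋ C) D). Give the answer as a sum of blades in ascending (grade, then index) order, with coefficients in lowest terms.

step 1: 21/5 + 7/6*e1 + 7*e2 - 7/10*e12
step 2: -1897/180 + 217/15*e1 - 112/9*e2 - 7*e12
step 3: -33439/540 + 574/45*e1 - 32753/540*e2 + 406/15*e12
Answer: -33439/540 + 574/45*e1 - 32753/540*e2 + 406/15*e12


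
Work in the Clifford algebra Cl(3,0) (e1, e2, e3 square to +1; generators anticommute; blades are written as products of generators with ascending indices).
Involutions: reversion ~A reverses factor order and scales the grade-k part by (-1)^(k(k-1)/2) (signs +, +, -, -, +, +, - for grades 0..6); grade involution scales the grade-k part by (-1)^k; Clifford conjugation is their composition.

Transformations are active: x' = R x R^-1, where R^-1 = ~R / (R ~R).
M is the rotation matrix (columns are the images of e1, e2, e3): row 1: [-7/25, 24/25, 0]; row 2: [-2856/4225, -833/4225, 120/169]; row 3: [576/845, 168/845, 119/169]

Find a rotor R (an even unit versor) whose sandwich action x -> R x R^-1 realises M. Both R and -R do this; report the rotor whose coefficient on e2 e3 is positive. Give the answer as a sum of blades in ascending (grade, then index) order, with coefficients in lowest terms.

Method: write R = a + b12*e1 e2 + b13*e1 e3 + b23*e2 e3 with a^2 + b12^2 + b13^2 + b23^2 = 1 (so R^-1 = ~R). Expanding the columns R e_j ~R gives tr M = 4a^2 - 1 and, from the antisymmetric part, M21 - M12 = -4a*b12, M13 - M31 = 4a*b13, M32 - M23 = -4a*b23.
Here tr M = 959/4225, so a^2 = (1 + tr M)/4 = 1296/4225 and a = ±36/65. Taking a = 36/65: M21 - M12 = -6912/4225, M13 - M31 = -576/845, M32 - M23 = -432/845, giving b12 = 48/65, b13 = -4/13, b23 = 3/13, i.e. R = 36/65 + 48/65*e1 e2 - 4/13*e1 e3 + 3/13*e2 e3.
Its e2 e3 coefficient is already positive.
Answer: 36/65 + 48/65*e1 e2 - 4/13*e1 e3 + 3/13*e2 e3. Why the constraint matters: R and -R act identically through the sandwich — M has trace 959/4225 either way — so only the sign condition on e2 e3 picks one of the two preimages.


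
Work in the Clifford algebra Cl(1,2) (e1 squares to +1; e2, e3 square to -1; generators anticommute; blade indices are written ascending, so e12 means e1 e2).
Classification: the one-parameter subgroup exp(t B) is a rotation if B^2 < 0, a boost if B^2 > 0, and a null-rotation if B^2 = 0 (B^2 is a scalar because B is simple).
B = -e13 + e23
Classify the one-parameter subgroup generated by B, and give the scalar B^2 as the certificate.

B^2 term by term: the squares give (-1)^2*(e13)^2 + (1)^2*(e23)^2 = 1*(+1) + 1*(-1) = 0 (each basis 2-blade squares to minus the product of its generators' squares); cross terms between blades sharing an index anticommute and cancel. So B^2 = 0.
Answer: null-rotation, certificate B^2 = 0. No conjugation can change B^2 = 0; the sign gives the class.


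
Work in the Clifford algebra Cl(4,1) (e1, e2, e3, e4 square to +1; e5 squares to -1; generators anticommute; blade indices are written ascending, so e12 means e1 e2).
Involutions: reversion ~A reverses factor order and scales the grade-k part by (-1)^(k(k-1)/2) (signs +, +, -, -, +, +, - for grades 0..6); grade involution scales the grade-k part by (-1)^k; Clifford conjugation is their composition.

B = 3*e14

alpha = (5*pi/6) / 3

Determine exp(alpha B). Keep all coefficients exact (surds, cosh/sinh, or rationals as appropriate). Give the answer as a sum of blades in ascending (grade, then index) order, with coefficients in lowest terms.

B^2 = (3)^2*(e14)^2 = 9*(-1) = -9 (a basis 2-blade squares to minus the product of its generators' squares).
B^2 = -9 — the series telescopes trigonometrically here: l = 3, alpha*l = 5*pi/6, so exp(alpha B) = cos(5*pi/6) + (sin(5*pi/6)/3)*B = -sqrt(3)/2 + (1/6)*B.
Answer: -sqrt(3)/2 + 1/2*e14


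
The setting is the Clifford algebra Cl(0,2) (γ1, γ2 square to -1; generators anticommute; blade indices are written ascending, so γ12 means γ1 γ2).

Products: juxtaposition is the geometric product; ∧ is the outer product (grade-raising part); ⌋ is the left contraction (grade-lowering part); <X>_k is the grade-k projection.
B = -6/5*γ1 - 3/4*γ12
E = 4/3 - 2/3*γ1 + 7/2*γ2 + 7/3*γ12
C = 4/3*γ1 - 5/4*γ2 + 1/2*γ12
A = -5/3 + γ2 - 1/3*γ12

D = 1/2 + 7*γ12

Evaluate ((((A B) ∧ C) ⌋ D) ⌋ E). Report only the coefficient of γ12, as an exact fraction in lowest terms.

step 1: -1/4 + 5/4*γ1 + 2/5*γ2 + 49/20*γ12
step 2: -1/3*γ1 + 5/16*γ2 - 533/240*γ12
step 3: 3731/240 + 35/16*γ1 + 7/3*γ2
step 4: 5047/360 - 1771/360*γ1 + 7889/160*γ2 + 26117/720*γ12
Answer: 26117/720


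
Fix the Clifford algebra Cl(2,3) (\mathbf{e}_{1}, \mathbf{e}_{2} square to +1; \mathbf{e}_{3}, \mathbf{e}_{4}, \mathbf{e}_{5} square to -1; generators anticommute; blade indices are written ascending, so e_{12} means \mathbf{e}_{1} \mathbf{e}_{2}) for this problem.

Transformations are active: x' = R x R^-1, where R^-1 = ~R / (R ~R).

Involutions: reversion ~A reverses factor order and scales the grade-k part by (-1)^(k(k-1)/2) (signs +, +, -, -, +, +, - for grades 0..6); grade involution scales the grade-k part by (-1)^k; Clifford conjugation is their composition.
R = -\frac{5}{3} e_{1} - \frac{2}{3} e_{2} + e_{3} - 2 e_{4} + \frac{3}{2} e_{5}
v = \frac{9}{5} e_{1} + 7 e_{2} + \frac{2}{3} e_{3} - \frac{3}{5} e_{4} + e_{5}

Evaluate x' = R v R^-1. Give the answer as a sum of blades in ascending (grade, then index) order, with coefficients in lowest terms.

~R = -\frac{5}{3} e_{1} - \frac{2}{3} e_{2} + e_{3} - 2 e_{4} + \frac{3}{2} e_{5}, and R ~R = -\frac{145}{36}, so R^-1 = ~R / (-\frac{145}{36}).
R v = -\frac{331}{30} - \frac{157}{15} e_{12} - \frac{131}{45} e_{13} + \frac{23}{5} e_{14} - \frac{131}{30} e_{15} - \frac{67}{9} e_{23} + \frac{72}{5} e_{24} - \frac{67}{6} e_{25} + \frac{11}{15} e_{34} - \frac{11}{10} e_{45}
Answer: -\frac{317}{29} e_{1} - \frac{7723}{725} e_{2} + \frac{10466}{2175} e_{3} - \frac{7509}{725} e_{4} + \frac{5233}{725} e_{5}


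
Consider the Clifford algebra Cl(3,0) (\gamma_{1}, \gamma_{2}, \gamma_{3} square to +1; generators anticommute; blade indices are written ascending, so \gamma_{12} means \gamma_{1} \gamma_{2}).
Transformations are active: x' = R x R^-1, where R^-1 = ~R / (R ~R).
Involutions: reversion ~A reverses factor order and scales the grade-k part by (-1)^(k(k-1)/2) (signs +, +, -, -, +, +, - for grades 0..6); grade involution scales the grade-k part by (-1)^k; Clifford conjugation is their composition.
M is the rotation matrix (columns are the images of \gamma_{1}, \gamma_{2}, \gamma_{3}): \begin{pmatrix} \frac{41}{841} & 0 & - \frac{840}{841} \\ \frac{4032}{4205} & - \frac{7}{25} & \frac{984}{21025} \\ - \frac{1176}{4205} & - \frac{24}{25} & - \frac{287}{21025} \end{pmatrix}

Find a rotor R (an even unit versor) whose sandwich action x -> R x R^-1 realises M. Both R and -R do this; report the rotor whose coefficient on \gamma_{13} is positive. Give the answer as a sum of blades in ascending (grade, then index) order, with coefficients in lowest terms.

Method: write R = a + b12*\gamma_{12} + b13*\gamma_{13} + b23*\gamma_{23} with a^2 + b12^2 + b13^2 + b23^2 = 1 (so R^-1 = ~R). Expanding the columns R e_j ~R gives tr M = 4a^2 - 1 and, from the antisymmetric part, M21 - M12 = -4a*b12, M13 - M31 = 4a*b13, M32 - M23 = -4a*b23.
Here tr M = -\frac{5149}{21025}, so a^2 = (1 + tr M)/4 = \frac{3969}{21025} and a = ±\frac{63}{145}. Taking a = \frac{63}{145}: M21 - M12 = \frac{4032}{4205}, M13 - M31 = -\frac{3024}{4205}, M32 - M23 = -\frac{21168}{21025}, giving b12 = -\frac{16}{29}, b13 = -\frac{12}{29}, b23 = \frac{84}{145}, i.e. R = \frac{63}{145} - \frac{16}{29} \gamma_{12} - \frac{12}{29} \gamma_{13} + \frac{84}{145} \gamma_{23}.
Its \gamma_{13} coefficient is negative, so report the other preimage -R.
Answer: -\frac{63}{145} + \frac{16}{29} \gamma_{12} + \frac{12}{29} \gamma_{13} - \frac{84}{145} \gamma_{23}. Note: both R and -R realise this M (trace -\frac{5149}{21025}); the covering map identifies them, and the \gamma_{13}-coefficient sign is the tie-breaker.


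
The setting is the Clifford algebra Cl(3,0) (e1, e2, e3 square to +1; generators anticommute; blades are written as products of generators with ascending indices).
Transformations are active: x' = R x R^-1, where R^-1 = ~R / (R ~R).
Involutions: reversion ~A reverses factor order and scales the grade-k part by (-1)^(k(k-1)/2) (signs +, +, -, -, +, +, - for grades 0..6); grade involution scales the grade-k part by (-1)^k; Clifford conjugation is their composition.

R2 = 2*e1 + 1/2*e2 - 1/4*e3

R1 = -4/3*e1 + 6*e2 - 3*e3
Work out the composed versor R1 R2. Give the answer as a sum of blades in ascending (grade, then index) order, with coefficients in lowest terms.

Distribute over the terms of R1 (each basis-blade product reordered to ascending indices, repeated generators contracted through their squares):
(-4/3*e1) R2 = -8/3 - 2/3*e1 e2 + 1/3*e1 e3
(6*e2) R2 = 3 - 12*e1 e2 - 3/2*e2 e3
(-3*e3) R2 = 3/4 + 6*e1 e3 + 3/2*e2 e3
Summing the partial products and collecting blades:
Answer: 13/12 - 38/3*e1 e2 + 19/3*e1 e3


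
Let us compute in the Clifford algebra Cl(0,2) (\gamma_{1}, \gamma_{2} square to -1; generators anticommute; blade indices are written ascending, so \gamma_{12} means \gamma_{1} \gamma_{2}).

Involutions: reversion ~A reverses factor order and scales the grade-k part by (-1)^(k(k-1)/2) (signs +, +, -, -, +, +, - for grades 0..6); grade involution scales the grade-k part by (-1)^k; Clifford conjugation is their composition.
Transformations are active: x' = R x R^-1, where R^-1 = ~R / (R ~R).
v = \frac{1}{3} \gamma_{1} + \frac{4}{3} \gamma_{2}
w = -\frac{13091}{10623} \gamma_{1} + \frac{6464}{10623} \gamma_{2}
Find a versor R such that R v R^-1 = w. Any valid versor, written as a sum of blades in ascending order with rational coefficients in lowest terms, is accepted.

A norm check does it: q(v) = q(w) = -\frac{17}{9}, hence R = v + w = -\frac{9550}{10623} \gamma_{1} + \frac{6876}{3541} \gamma_{2} realises the map — parallel part kept, (v - w)/2 negated, v carried to w.
Answer: -\frac{9550}{10623} \gamma_{1} + \frac{6876}{3541} \gamma_{2}


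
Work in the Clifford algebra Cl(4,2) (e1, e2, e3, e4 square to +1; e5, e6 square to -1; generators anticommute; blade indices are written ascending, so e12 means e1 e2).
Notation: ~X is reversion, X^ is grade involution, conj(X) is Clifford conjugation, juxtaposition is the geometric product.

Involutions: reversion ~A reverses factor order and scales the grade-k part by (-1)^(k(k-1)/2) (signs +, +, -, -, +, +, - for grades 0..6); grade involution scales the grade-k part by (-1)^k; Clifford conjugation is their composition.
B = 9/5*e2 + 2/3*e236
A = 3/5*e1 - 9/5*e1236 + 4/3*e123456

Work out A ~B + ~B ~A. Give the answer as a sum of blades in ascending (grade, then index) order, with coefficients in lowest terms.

first term: 6/5*e1 + 27/25*e12 - 81/25*e136 - 8/9*e145 - 2/5*e1236 + 12/5*e13456
second term: -6/5*e1 - 27/25*e12 + 81/25*e136 - 8/9*e145 + 2/5*e1236 + 12/5*e13456
Answer: -16/9*e145 + 24/5*e13456


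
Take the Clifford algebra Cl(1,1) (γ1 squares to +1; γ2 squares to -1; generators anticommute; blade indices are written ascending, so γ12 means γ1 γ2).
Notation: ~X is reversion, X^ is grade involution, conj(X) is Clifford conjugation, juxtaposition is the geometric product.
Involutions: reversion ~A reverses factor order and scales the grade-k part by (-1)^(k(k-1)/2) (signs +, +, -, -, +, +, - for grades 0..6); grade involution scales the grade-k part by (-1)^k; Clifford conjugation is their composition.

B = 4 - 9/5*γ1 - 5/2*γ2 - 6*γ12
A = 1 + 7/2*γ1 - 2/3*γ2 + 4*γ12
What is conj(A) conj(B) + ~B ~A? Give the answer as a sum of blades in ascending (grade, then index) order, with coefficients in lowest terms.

first term: -839/30 + 9/5*γ1 - 259/30*γ2 - 399/20*γ12
second term: -839/30 + 131/5*γ1 - 569/30*γ2 - 1/20*γ12
Answer: -839/15 + 28*γ1 - 138/5*γ2 - 20*γ12


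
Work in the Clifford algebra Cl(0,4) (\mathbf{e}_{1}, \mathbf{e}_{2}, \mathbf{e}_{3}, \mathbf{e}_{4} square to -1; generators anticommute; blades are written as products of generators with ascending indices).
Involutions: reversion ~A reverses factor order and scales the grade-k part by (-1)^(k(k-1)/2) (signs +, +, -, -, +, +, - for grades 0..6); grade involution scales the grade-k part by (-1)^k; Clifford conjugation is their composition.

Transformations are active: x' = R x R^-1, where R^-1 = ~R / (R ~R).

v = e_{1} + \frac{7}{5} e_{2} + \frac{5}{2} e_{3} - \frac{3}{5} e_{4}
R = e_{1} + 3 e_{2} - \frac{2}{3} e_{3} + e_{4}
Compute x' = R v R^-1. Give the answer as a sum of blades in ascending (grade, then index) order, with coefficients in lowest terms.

~R = e_{1} + 3 e_{2} - \frac{2}{3} e_{3} + e_{4}, and R ~R = -\frac{103}{9}, so R^-1 = ~R / (-\frac{103}{9}).
R v = -\frac{44}{15} - \frac{8}{5} e_{1} e_{2} + \frac{19}{6} e_{1} e_{3} - \frac{8}{5} e_{1} e_{4} + \frac{253}{30} e_{2} e_{3} - \frac{16}{5} e_{2} e_{4} - \frac{21}{10} e_{3} e_{4}
Answer: -\frac{251}{515} e_{1} + \frac{71}{515} e_{2} - \frac{2927}{1030} e_{3} + \frac{573}{515} e_{4}


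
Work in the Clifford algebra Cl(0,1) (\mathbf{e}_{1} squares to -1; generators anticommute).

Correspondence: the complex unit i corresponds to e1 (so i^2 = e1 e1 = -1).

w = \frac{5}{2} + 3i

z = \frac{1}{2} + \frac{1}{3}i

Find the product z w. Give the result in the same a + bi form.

In blades: z = \frac{1}{2} + \frac{1}{3} e_{1}, w = \frac{5}{2} + 3 e_{1}.
Distribute z over w term by term (generator squares from the signature, products reordered to ascending indices): (\frac{1}{2})*w = \frac{5}{4} + \frac{3}{2} e_{1}; (\frac{1}{3} e_{1})*w = -1 + \frac{5}{6} e_{1}.
Sum: \frac{1}{4} + \frac{7}{3} e_{1}; translating back through the correspondence:
Answer: \frac{1}{4} + \frac{7}{3}i


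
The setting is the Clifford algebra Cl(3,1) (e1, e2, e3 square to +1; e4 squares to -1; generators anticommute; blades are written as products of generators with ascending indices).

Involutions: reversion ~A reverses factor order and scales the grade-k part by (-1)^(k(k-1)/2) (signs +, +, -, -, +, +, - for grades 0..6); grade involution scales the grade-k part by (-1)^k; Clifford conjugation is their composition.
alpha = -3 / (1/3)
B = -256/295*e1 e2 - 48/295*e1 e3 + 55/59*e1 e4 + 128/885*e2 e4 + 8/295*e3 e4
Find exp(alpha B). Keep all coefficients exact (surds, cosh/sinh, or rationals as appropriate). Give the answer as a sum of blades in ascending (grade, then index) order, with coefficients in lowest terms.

B^2 term by term: the squares give (-256/295)^2*(e1 e2)^2 + (-48/295)^2*(e1 e3)^2 + (55/59)^2*(e1 e4)^2 + (128/885)^2*(e2 e4)^2 + (8/295)^2*(e3 e4)^2 = 65536/87025*(-1) + 2304/87025*(-1) + 3025/3481*(+1) + 16384/783225*(+1) + 64/87025*(+1) = 1/9 (each basis 2-blade squares to minus the product of its generators' squares); cross terms between blades sharing an index anticommute and cancel; the commuting (index-disjoint) pairs give grade-4 terms 2*c*c'*(blade product), which cancel blade by blade — e1 e2 e3 e4: -4096/87025 + 4096/87025 = 0 — confirming B is simple. So B^2 = 1/9.
B^2 = 1/9 — since the square is positive, the closed form is hyperbolic: l = 1/3, alpha*l = -3, so exp(alpha B) = cosh(-3) + (sinh(-3)/(1/3))*B = cosh(3) + (-3*sinh(3))*B.
Answer: cosh(3) + 768*sinh(3)/295*e1 e2 + 144*sinh(3)/295*e1 e3 - 165*sinh(3)/59*e1 e4 - 128*sinh(3)/295*e2 e4 - 24*sinh(3)/295*e3 e4


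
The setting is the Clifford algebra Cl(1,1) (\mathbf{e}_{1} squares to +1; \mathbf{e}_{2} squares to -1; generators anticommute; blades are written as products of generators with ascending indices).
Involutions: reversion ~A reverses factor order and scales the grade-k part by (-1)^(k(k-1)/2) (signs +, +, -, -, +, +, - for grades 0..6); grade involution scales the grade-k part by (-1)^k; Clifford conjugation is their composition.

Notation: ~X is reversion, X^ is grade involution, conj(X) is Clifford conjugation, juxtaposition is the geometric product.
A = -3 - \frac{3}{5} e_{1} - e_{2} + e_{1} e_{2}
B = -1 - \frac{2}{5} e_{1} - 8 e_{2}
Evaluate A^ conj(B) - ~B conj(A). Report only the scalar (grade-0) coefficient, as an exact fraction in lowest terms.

first term: -\frac{119}{25} - \frac{49}{5} e_{1} - \frac{127}{5} e_{2} + \frac{17}{5} e_{1} e_{2}
second term: \frac{269}{25} + \frac{43}{5} e_{1} + \frac{117}{5} e_{2} + \frac{27}{5} e_{1} e_{2}
Answer: -\frac{388}{25}


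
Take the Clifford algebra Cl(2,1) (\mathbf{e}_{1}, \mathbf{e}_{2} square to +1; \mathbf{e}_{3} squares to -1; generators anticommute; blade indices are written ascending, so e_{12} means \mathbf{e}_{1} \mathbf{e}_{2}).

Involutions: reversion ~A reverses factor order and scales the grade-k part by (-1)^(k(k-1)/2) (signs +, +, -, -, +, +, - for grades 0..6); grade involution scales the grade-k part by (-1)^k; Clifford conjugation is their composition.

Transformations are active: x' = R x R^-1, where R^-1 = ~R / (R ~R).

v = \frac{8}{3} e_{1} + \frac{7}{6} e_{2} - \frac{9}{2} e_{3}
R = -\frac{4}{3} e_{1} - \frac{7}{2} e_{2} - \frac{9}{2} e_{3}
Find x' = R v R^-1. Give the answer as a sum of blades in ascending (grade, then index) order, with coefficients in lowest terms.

~R = -\frac{4}{3} e_{1} - \frac{7}{2} e_{2} - \frac{9}{2} e_{3}, and R ~R = -\frac{56}{9}, so R^-1 = ~R / (-\frac{56}{9}).
R v = -\frac{251}{9} + \frac{70}{9} e_{12} + 18 e_{13} + 21 e_{23}
Answer: -\frac{307}{21} e_{1} - \frac{781}{24} e_{2} - \frac{2007}{56} e_{3}


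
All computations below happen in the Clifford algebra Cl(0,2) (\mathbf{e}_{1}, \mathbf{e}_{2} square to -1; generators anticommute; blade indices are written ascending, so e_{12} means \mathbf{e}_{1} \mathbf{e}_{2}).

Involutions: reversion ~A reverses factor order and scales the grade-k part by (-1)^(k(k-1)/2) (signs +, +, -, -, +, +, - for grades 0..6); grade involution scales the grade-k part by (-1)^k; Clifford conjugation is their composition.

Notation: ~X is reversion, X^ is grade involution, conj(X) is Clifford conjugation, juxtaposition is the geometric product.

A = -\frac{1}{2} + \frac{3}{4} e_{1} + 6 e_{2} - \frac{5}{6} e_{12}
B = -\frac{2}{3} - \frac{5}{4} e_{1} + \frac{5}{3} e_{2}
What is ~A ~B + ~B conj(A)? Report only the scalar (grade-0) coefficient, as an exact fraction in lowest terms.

first term: -\frac{419}{48} - \frac{91}{72} e_{1} - \frac{47}{8} e_{2} + \frac{295}{36} e_{12}
second term: \frac{451}{48} + \frac{181}{72} e_{1} + \frac{101}{24} e_{2} + \frac{295}{36} e_{12}
Answer: \frac{2}{3}


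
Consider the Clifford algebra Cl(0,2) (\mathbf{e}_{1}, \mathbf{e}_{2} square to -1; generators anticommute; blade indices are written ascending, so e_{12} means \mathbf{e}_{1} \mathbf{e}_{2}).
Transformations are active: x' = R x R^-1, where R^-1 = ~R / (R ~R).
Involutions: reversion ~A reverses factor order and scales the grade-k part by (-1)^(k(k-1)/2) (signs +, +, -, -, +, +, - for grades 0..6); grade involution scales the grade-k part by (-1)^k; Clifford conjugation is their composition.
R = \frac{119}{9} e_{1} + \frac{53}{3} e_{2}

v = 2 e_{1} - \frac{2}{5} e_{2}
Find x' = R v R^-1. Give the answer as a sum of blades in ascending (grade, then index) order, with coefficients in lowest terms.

~R = \frac{119}{9} e_{1} + \frac{53}{3} e_{2}, and R ~R = -\frac{39442}{81}, so R^-1 = ~R / (-\frac{39442}{81}).
R v = -\frac{872}{45} - \frac{1828}{45} e_{12}
Answer: -\frac{93442}{98605} e_{1} + \frac{35618}{19721} e_{2}


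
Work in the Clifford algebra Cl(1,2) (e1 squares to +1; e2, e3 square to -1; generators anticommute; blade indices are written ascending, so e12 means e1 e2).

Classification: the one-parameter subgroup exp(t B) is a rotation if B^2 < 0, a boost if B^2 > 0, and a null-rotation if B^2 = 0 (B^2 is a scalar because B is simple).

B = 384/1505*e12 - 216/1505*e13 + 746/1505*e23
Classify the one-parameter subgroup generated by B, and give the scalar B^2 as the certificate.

B^2 term by term: the squares give (384/1505)^2*(e12)^2 + (-216/1505)^2*(e13)^2 + (746/1505)^2*(e23)^2 = 147456/2265025*(+1) + 46656/2265025*(+1) + 556516/2265025*(-1) = -4/25 (each basis 2-blade squares to minus the product of its generators' squares); cross terms between blades sharing an index anticommute and cancel. So B^2 = -4/25.
Answer: rotation, certificate B^2 = -4/25. Because -4/25 is invariant under every versor sandwich, the classification follows from its sign alone.


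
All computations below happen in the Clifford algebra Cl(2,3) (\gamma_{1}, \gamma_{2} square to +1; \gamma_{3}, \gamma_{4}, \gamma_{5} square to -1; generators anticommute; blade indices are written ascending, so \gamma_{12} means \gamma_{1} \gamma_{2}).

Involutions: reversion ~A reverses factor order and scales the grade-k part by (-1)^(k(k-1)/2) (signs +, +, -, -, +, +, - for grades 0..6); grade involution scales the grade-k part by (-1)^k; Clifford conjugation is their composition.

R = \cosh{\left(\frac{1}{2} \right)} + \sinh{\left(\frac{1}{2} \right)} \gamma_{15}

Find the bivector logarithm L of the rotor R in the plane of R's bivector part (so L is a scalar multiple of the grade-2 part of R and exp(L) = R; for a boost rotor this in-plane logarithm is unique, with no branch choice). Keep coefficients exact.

The scalar part of R is \cosh{\left(\frac{1}{2} \right)}, giving the rapidity magnitude (cosh is even); the bivector part supplies orientation, its quotient by sinh of the rapidity is the plane, and L = rapidity * plane — unique in that plane, since flipping both signs leaves L unchanged.
Concretely: cosh(rapidity) = \cosh{\left(\frac{1}{2} \right)} gives rapidity = ±\frac{1}{2}, and since rapidity/sinh(rapidity) is even the sign is immaterial: L = (rapidity/sinh(rapidity)) * <R>_2 = (\frac{1}{2 \sinh{\left(\frac{1}{2} \right)}}) * <R>_2.
Answer: \frac{1}{2} \gamma_{15}


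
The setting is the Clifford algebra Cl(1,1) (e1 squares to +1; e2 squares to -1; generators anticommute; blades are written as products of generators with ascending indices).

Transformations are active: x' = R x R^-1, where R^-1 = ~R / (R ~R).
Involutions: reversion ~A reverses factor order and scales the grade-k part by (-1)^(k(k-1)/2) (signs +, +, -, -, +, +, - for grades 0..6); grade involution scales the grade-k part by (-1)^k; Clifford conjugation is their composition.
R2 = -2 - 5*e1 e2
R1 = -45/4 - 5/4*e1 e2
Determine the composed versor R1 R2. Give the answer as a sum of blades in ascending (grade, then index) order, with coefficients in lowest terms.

Distribute over the terms of R1 (each basis-blade product reordered to ascending indices, repeated generators contracted through their squares):
(-45/4) R2 = 45/2 + 225/4*e1 e2
(-5/4*e1 e2) R2 = 25/4 + 5/2*e1 e2
Summing the partial products and collecting blades:
Answer: 115/4 + 235/4*e1 e2


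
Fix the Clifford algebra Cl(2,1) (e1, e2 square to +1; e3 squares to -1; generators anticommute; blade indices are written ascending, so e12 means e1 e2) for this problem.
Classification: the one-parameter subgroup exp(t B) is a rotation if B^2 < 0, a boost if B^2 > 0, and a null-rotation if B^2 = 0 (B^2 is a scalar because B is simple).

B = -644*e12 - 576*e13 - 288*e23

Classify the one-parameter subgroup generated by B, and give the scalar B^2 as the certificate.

B^2 term by term: the squares give (-644)^2*(e12)^2 + (-576)^2*(e13)^2 + (-288)^2*(e23)^2 = 414736*(-1) + 331776*(+1) + 82944*(+1) = -16 (each basis 2-blade squares to minus the product of its generators' squares); cross terms between blades sharing an index anticommute and cancel. So B^2 = -16.
Answer: rotation, certificate B^2 = -16. Check the certificate: B^2 = -16, and that sign is decisive whatever form B takes.


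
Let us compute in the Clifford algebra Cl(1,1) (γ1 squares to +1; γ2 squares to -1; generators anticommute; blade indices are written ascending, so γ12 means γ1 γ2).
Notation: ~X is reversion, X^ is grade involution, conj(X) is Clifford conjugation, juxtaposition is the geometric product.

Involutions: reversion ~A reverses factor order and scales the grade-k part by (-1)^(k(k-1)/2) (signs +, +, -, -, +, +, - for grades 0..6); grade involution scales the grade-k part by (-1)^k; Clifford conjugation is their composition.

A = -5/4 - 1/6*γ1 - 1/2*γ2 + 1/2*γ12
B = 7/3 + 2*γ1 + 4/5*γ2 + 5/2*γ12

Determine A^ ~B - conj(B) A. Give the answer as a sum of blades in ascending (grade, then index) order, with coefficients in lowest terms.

first term: -127/30 - 677/180*γ1 - 5/4*γ2 + 137/40*γ12
second term: -127/30 + 83/180*γ1 - 19/12*γ2 + 619/120*γ12
Answer: -38/9*γ1 + 1/3*γ2 - 26/15*γ12


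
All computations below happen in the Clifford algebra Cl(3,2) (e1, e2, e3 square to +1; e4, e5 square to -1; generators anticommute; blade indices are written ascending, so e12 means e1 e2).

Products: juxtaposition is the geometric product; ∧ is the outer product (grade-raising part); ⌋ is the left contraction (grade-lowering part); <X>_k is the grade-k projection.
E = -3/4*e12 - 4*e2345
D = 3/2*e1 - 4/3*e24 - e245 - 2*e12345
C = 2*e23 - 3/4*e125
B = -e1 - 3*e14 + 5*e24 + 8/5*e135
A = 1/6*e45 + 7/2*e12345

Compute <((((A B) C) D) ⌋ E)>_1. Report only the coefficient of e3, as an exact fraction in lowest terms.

step 1: -1/2*e15 - 28/5*e24 + 5/6*e25 - 4/15*e134 - 35/2*e135 - 1/6*e145 - 21/2*e235 - 7/2*e2345
step 2: -5/8*e1 - 3/8*e2 + 21*e5 + 63/8*e13 - 105/8*e23 - 1/8*e24 - 56/5*e34 + 5/3*e35 + 7*e45 + 8/15*e124 + 35*e125 + 21/8*e134 - 21/5*e145 - e1235 + 1/5*e2345 - 1/3*e12345
step 3: -5/48 - 10/9*e1 + 7*e2 - 961/80*e3 + 5/2*e4 + 1/8*e5 - 291/80*e12 + 1/3*e13 + 35*e14 - 961/30*e15 - 70/3*e23 + 109/5*e24 + 455/12*e25 - 1337/16*e34 + 4/3*e35 - 237/40*e45 - 35/16*e123 + 191/48*e124 + 28*e125 - 79/5*e134 + 65/36*e135 - 749/12*e145 - 5/3*e234 - 97/10*e235 - 175/4*e245 - 105/8*e345 + 105/2*e1234 + 21/8*e1235 + 5/8*e1245 - 25/12*e1345 + 107/36*e2345 + 327/40*e12345
step 4: -42097/2880 + 21/4*e1 + 160/3*e2 - 175*e3 - 194/5*e4 + 20/3*e5 + 5/64*e12 - 237/10*e23 + 16/3*e24 + 1337/4*e25 - 455/3*e34 + 436/5*e35 - 280/3*e45 - 1/2*e234 + 10*e235 - 961/20*e245 - 28*e345 + 5/12*e2345
step 5: 21/4*e1 + 160/3*e2 - 175*e3 - 194/5*e4 + 20/3*e5
Answer: -175


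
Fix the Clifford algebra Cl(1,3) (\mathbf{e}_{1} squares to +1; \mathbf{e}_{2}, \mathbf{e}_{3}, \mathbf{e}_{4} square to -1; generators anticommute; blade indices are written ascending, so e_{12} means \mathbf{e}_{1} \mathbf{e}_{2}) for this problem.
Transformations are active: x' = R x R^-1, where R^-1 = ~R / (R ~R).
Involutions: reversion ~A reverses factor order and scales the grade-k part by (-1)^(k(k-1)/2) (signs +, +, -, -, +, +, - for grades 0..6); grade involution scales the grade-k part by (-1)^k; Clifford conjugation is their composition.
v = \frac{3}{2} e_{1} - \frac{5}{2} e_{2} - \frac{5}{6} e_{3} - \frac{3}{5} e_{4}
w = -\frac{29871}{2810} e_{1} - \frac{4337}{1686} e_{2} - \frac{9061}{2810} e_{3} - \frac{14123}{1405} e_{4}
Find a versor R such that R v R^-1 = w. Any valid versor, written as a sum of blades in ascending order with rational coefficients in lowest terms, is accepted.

Why this works: both vectors square to -\frac{4549}{900}, so q(v) = q(w) and R = v + w = -\frac{12828}{1405} e_{1} - \frac{4276}{843} e_{2} - \frac{17104}{4215} e_{3} - \frac{14966}{1405} e_{4} carries v to w — its own direction survives, the complement (v - w)/2 flips.
Answer: -\frac{12828}{1405} e_{1} - \frac{4276}{843} e_{2} - \frac{17104}{4215} e_{3} - \frac{14966}{1405} e_{4}


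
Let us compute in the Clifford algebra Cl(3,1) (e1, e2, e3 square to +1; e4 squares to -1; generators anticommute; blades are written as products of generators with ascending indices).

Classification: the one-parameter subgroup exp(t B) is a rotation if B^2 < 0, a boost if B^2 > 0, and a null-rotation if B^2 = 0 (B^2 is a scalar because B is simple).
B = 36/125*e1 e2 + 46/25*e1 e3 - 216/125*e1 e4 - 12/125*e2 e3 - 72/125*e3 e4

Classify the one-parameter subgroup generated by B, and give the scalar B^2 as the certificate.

B^2 term by term: the squares give (36/125)^2*(e1 e2)^2 + (46/25)^2*(e1 e3)^2 + (-216/125)^2*(e1 e4)^2 + (-12/125)^2*(e2 e3)^2 + (-72/125)^2*(e3 e4)^2 = 1296/15625*(-1) + 2116/625*(-1) + 46656/15625*(+1) + 144/15625*(-1) + 5184/15625*(+1) = -4/25 (each basis 2-blade squares to minus the product of its generators' squares); cross terms between blades sharing an index anticommute and cancel; the commuting (index-disjoint) pairs give grade-4 terms 2*c*c'*(blade product), which cancel blade by blade — e1 e2 e3 e4: -5184/15625 + 5184/15625 = 0 — confirming B is simple. So B^2 = -4/25.
Answer: rotation, certificate B^2 = -4/25. The scalar -4/25 is the complete invariant here: its sign names the subgroup type.


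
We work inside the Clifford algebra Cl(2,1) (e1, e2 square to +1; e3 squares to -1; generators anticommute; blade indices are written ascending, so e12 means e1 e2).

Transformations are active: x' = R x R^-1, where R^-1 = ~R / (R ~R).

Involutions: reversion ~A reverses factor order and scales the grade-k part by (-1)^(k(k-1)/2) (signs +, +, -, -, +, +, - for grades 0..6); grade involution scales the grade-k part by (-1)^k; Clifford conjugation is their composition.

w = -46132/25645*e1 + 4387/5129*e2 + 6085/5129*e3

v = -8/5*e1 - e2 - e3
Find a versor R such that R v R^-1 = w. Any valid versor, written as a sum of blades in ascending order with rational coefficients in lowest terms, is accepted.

The midline construction: v and w both square to 64/25, so reflecting in their sum -87164/25645*e1 - 742/5129*e2 + 956/5129*e3 exchanges them.
Answer: -87164/25645*e1 - 742/5129*e2 + 956/5129*e3


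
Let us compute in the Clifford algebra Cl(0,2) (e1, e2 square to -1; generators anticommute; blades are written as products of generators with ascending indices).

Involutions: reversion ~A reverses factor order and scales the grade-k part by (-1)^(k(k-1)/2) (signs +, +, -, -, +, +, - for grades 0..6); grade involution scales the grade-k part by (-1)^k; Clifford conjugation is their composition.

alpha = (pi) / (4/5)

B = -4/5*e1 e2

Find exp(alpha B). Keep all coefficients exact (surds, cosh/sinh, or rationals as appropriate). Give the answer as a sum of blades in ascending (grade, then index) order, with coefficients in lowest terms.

B^2 = (-4/5)^2*(e1 e2)^2 = 16/25*(-1) = -16/25 (a basis 2-blade squares to minus the product of its generators' squares).
B^2 = -16/25 — B^2 < 0, so the exponential closes trigonometrically: l = 4/5, alpha*l = pi, so exp(alpha B) = cos(pi) + (sin(pi)/(4/5))*B = -1 + (0)*B.
Answer: -1


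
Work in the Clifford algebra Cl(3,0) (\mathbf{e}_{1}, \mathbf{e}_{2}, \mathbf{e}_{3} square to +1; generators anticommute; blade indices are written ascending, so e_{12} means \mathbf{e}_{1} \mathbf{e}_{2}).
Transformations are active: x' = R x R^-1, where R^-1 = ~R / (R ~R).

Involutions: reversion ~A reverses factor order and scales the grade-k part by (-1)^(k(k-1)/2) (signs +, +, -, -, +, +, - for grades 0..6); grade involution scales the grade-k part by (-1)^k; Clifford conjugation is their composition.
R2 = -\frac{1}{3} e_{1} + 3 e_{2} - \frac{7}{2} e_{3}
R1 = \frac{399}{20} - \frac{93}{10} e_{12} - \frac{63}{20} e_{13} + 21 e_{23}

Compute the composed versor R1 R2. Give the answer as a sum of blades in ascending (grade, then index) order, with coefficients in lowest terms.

Distribute over the terms of R2 (each basis-blade product reordered to ascending indices, repeated generators contracted through their squares):
R1 (-\frac{1}{3} e_{1}) = -\frac{133}{20} e_{1} - \frac{31}{10} e_{2} - \frac{21}{20} e_{3} - 7 e_{123}
R1 (3 e_{2}) = -\frac{279}{10} e_{1} + \frac{1197}{20} e_{2} - 63 e_{3} + \frac{189}{20} e_{123}
R1 (-\frac{7}{2} e_{3}) = \frac{441}{40} e_{1} - \frac{147}{2} e_{2} - \frac{2793}{40} e_{3} + \frac{651}{20} e_{123}
Summing the partial products and collecting blades:
Answer: -\frac{941}{40} e_{1} - \frac{67}{4} e_{2} - \frac{1071}{8} e_{3} + 35 e_{123}


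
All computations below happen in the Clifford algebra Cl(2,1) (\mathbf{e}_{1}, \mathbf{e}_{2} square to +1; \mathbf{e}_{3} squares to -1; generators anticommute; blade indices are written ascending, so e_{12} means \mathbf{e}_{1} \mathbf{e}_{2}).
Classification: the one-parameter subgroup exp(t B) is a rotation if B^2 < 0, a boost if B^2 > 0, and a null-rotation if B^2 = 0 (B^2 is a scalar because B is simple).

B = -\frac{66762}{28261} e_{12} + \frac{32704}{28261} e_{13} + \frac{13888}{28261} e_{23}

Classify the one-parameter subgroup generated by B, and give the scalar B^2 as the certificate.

B^2 term by term: the squares give (-\frac{66762}{28261})^2*(e_{12})^2 + (\frac{32704}{28261})^2*(e_{13})^2 + (\frac{13888}{28261})^2*(e_{23})^2 = \frac{4457164644}{798684121}*(-1) + \frac{1069551616}{798684121}*(+1) + \frac{192876544}{798684121}*(+1) = -4 (each basis 2-blade squares to minus the product of its generators' squares); cross terms between blades sharing an index anticommute and cancel. So B^2 = -4.
Answer: rotation, certificate B^2 = -4. No conjugation can change B^2 = -4; the sign gives the class.


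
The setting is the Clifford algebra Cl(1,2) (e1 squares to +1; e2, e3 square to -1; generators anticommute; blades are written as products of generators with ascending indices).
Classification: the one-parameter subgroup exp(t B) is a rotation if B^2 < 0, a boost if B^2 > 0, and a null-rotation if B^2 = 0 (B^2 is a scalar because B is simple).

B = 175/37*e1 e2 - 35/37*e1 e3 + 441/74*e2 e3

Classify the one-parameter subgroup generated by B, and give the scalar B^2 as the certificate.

B^2 term by term: the squares give (175/37)^2*(e1 e2)^2 + (-35/37)^2*(e1 e3)^2 + (441/74)^2*(e2 e3)^2 = 30625/1369*(+1) + 1225/1369*(+1) + 194481/5476*(-1) = -49/4 (each basis 2-blade squares to minus the product of its generators' squares); cross terms between blades sharing an index anticommute and cancel. So B^2 = -49/4.
Answer: rotation, certificate B^2 = -49/4. Because -49/4 is invariant under every versor sandwich, the classification follows from its sign alone.


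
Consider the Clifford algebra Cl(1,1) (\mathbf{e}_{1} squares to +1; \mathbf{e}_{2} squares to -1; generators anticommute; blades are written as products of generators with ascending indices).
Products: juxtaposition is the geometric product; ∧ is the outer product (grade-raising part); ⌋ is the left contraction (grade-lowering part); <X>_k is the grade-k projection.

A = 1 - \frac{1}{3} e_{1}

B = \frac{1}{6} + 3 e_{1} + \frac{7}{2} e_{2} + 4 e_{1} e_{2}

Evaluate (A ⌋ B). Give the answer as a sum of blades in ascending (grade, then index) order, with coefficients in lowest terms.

step 1: -\frac{5}{6} + 3 e_{1} + \frac{13}{6} e_{2} + 4 e_{1} e_{2}
Answer: -\frac{5}{6} + 3 e_{1} + \frac{13}{6} e_{2} + 4 e_{1} e_{2}


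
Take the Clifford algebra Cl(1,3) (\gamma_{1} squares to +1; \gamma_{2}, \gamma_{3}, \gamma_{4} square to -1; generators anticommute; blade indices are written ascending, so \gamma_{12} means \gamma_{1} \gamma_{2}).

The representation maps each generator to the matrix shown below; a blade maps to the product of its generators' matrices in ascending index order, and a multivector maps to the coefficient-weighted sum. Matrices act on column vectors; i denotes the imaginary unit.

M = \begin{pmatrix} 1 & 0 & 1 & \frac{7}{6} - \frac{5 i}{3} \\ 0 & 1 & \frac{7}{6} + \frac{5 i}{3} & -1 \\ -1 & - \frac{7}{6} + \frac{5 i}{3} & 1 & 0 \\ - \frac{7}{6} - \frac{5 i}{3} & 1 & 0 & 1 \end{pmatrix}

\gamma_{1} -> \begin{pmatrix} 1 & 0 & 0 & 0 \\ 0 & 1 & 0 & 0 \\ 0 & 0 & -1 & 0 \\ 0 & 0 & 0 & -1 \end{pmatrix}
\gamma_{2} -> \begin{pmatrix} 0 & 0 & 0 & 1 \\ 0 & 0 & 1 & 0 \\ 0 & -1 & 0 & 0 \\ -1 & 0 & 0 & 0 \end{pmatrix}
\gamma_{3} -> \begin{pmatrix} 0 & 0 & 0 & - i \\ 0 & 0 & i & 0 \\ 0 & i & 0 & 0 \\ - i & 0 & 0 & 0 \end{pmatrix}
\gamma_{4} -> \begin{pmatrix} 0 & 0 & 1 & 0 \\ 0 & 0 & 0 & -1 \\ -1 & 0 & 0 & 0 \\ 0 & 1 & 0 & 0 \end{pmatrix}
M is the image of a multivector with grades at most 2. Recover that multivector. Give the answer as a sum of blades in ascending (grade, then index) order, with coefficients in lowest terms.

Method: the blade images are trace-orthogonal — tr(rho(e_A) rho(e_B)^-1) = 4 if A = B and 0 otherwise — and rho(e_A)^-1 = (e_A)^2 * rho(e_A) with (e_A)^2 = +1 or -1, so the coefficient of e_A in the preimage is (e_A)^2 * tr(M rho(e_A))/4.
Nonzero projections over blades of grade <= 2: 1: (1)^2 = +1, tr(M 1) = 4, coefficient 1; \gamma_{2}: (\gamma_{2})^2 = -1, tr(M rho(\gamma_{2})) = - \frac{14}{3}, coefficient \frac{7}{6}; \gamma_{3}: (\gamma_{3})^2 = -1, tr(M rho(\gamma_{3})) = - \frac{20}{3}, coefficient \frac{5}{3}; \gamma_{4}: (\gamma_{4})^2 = -1, tr(M rho(\gamma_{4})) = -4, coefficient 1. Every other blade of grade <= 2 projects to 0.
Answer: 1 + \frac{7}{6} \gamma_{2} + \frac{5}{3} \gamma_{3} + \gamma_{4}


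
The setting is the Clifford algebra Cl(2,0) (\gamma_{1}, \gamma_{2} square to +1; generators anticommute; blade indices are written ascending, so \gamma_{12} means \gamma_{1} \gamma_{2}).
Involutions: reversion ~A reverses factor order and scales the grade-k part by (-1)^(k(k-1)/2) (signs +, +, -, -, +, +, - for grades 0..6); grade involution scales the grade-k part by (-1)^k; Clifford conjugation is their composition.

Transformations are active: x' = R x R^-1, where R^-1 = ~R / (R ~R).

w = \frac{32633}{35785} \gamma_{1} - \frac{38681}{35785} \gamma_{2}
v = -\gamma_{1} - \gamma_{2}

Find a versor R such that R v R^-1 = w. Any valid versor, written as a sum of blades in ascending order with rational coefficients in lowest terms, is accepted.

Reasoning: v^2 = w^2 = 2 since conjugation preserves the quadratic form; R = v + w = -\frac{3152}{35785} \gamma_{1} - \frac{74466}{35785} \gamma_{2} is then valid when invertible, keeping its own part and reversing (v - w)/2.
Answer: -\frac{3152}{35785} \gamma_{1} - \frac{74466}{35785} \gamma_{2}


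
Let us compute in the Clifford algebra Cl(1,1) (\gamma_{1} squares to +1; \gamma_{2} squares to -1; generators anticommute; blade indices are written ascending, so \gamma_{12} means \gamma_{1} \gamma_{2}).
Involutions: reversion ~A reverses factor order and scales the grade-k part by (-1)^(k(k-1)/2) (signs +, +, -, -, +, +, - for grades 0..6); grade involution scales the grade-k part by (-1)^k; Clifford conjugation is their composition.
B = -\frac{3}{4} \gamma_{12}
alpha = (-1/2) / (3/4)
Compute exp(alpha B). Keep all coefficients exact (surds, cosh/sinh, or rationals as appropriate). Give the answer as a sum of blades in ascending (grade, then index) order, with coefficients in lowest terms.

B^2 = (-\frac{3}{4})^2*(\gamma_{12})^2 = \frac{9}{16}*(+1) = \frac{9}{16} (a basis 2-blade squares to minus the product of its generators' squares).
B^2 = \frac{9}{16} — since the square is positive, the closed form is hyperbolic: l = \frac{3}{4}, alpha*l = - \frac{1}{2}, so exp(alpha B) = cosh(- \frac{1}{2}) + (sinh(- \frac{1}{2})/(\frac{3}{4}))*B = \cosh{\left(\frac{1}{2} \right)} + (- \frac{4 \sinh{\left(\frac{1}{2} \right)}}{3})*B.
Answer: \cosh{\left(\frac{1}{2} \right)} + \sinh{\left(\frac{1}{2} \right)} \gamma_{12}
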